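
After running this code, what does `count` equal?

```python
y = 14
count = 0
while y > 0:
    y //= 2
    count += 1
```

Let's trace through this code step by step.

Initialize: y = 14
Initialize: count = 0
Entering loop: while y > 0:

After execution: count = 4
4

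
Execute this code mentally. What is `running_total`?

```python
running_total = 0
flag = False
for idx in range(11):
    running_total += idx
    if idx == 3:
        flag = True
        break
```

Let's trace through this code step by step.

Initialize: running_total = 0
Initialize: flag = False
Entering loop: for idx in range(11):

After execution: running_total = 6
6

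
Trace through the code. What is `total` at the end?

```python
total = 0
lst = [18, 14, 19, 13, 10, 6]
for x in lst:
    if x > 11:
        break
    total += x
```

Let's trace through this code step by step.

Initialize: total = 0
Initialize: lst = [18, 14, 19, 13, 10, 6]
Entering loop: for x in lst:

After execution: total = 0
0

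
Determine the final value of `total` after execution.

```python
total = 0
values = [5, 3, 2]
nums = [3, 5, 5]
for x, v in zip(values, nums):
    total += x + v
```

Let's trace through this code step by step.

Initialize: total = 0
Initialize: values = [5, 3, 2]
Initialize: nums = [3, 5, 5]
Entering loop: for x, v in zip(values, nums):

After execution: total = 23
23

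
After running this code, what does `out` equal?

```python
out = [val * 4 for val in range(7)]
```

Let's trace through this code step by step.

Initialize: out = [val * 4 for val in range(7)]

After execution: out = [0, 4, 8, 12, 16, 20, 24]
[0, 4, 8, 12, 16, 20, 24]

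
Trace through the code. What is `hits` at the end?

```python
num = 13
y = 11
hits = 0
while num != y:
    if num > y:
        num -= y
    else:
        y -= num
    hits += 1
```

Let's trace through this code step by step.

Initialize: num = 13
Initialize: y = 11
Initialize: hits = 0
Entering loop: while num != y:

After execution: hits = 7
7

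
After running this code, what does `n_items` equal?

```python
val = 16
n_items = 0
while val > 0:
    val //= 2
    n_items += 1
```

Let's trace through this code step by step.

Initialize: val = 16
Initialize: n_items = 0
Entering loop: while val > 0:

After execution: n_items = 5
5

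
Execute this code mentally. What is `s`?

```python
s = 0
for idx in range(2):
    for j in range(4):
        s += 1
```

Let's trace through this code step by step.

Initialize: s = 0
Entering loop: for idx in range(2):

After execution: s = 8
8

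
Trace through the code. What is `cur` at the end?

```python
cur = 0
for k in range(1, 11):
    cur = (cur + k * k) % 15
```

Let's trace through this code step by step.

Initialize: cur = 0
Entering loop: for k in range(1, 11):

After execution: cur = 10
10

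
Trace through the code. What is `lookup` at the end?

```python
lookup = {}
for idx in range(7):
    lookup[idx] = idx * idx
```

Let's trace through this code step by step.

Initialize: lookup = {}
Entering loop: for idx in range(7):

After execution: lookup = {0: 0, 1: 1, 2: 4, 3: 9, 4: 16, 5: 25, 6: 36}
{0: 0, 1: 1, 2: 4, 3: 9, 4: 16, 5: 25, 6: 36}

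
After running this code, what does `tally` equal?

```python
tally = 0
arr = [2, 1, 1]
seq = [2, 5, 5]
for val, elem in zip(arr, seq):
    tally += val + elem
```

Let's trace through this code step by step.

Initialize: tally = 0
Initialize: arr = [2, 1, 1]
Initialize: seq = [2, 5, 5]
Entering loop: for val, elem in zip(arr, seq):

After execution: tally = 16
16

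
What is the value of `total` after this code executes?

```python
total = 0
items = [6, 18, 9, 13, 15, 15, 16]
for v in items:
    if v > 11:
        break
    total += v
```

Let's trace through this code step by step.

Initialize: total = 0
Initialize: items = [6, 18, 9, 13, 15, 15, 16]
Entering loop: for v in items:

After execution: total = 6
6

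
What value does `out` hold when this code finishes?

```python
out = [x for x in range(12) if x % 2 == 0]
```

Let's trace through this code step by step.

Initialize: out = [x for x in range(12) if x % 2 == 0]

After execution: out = [0, 2, 4, 6, 8, 10]
[0, 2, 4, 6, 8, 10]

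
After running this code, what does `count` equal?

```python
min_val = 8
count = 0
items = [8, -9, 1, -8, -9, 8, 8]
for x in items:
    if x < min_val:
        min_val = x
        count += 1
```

Let's trace through this code step by step.

Initialize: min_val = 8
Initialize: count = 0
Initialize: items = [8, -9, 1, -8, -9, 8, 8]
Entering loop: for x in items:

After execution: count = 1
1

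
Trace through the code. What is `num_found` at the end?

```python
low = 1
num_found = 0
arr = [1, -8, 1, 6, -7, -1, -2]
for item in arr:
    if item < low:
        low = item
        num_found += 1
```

Let's trace through this code step by step.

Initialize: low = 1
Initialize: num_found = 0
Initialize: arr = [1, -8, 1, 6, -7, -1, -2]
Entering loop: for item in arr:

After execution: num_found = 1
1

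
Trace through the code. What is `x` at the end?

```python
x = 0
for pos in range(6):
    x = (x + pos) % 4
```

Let's trace through this code step by step.

Initialize: x = 0
Entering loop: for pos in range(6):

After execution: x = 3
3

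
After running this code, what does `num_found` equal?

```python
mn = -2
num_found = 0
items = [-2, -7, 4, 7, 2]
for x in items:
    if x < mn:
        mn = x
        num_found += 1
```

Let's trace through this code step by step.

Initialize: mn = -2
Initialize: num_found = 0
Initialize: items = [-2, -7, 4, 7, 2]
Entering loop: for x in items:

After execution: num_found = 1
1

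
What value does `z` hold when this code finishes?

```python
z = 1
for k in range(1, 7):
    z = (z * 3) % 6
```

Let's trace through this code step by step.

Initialize: z = 1
Entering loop: for k in range(1, 7):

After execution: z = 3
3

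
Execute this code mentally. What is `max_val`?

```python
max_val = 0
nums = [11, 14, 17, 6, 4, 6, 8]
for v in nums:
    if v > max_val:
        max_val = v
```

Let's trace through this code step by step.

Initialize: max_val = 0
Initialize: nums = [11, 14, 17, 6, 4, 6, 8]
Entering loop: for v in nums:

After execution: max_val = 17
17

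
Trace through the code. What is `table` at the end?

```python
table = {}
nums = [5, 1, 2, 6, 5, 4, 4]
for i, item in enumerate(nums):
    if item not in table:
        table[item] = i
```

Let's trace through this code step by step.

Initialize: table = {}
Initialize: nums = [5, 1, 2, 6, 5, 4, 4]
Entering loop: for i, item in enumerate(nums):

After execution: table = {5: 0, 1: 1, 2: 2, 6: 3, 4: 5}
{5: 0, 1: 1, 2: 2, 6: 3, 4: 5}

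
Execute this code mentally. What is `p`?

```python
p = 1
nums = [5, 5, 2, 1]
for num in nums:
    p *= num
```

Let's trace through this code step by step.

Initialize: p = 1
Initialize: nums = [5, 5, 2, 1]
Entering loop: for num in nums:

After execution: p = 50
50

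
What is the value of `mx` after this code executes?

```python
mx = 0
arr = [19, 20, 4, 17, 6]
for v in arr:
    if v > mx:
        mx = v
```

Let's trace through this code step by step.

Initialize: mx = 0
Initialize: arr = [19, 20, 4, 17, 6]
Entering loop: for v in arr:

After execution: mx = 20
20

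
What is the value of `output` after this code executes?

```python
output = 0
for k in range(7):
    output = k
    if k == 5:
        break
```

Let's trace through this code step by step.

Initialize: output = 0
Entering loop: for k in range(7):

After execution: output = 5
5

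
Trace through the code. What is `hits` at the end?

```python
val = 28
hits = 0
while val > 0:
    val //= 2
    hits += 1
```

Let's trace through this code step by step.

Initialize: val = 28
Initialize: hits = 0
Entering loop: while val > 0:

After execution: hits = 5
5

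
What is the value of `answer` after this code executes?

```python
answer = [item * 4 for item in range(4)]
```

Let's trace through this code step by step.

Initialize: answer = [item * 4 for item in range(4)]

After execution: answer = [0, 4, 8, 12]
[0, 4, 8, 12]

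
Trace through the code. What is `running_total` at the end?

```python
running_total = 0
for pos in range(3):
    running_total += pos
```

Let's trace through this code step by step.

Initialize: running_total = 0
Entering loop: for pos in range(3):

After execution: running_total = 3
3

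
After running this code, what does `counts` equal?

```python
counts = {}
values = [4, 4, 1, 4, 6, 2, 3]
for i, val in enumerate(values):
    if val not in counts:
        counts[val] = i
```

Let's trace through this code step by step.

Initialize: counts = {}
Initialize: values = [4, 4, 1, 4, 6, 2, 3]
Entering loop: for i, val in enumerate(values):

After execution: counts = {4: 0, 1: 2, 6: 4, 2: 5, 3: 6}
{4: 0, 1: 2, 6: 4, 2: 5, 3: 6}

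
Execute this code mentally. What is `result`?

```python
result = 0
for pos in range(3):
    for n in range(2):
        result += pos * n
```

Let's trace through this code step by step.

Initialize: result = 0
Entering loop: for pos in range(3):

After execution: result = 3
3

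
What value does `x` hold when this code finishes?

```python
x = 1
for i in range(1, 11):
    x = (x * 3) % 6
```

Let's trace through this code step by step.

Initialize: x = 1
Entering loop: for i in range(1, 11):

After execution: x = 3
3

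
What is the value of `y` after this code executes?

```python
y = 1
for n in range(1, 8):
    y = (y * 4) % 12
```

Let's trace through this code step by step.

Initialize: y = 1
Entering loop: for n in range(1, 8):

After execution: y = 4
4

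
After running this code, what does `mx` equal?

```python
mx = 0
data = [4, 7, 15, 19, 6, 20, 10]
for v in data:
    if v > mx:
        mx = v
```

Let's trace through this code step by step.

Initialize: mx = 0
Initialize: data = [4, 7, 15, 19, 6, 20, 10]
Entering loop: for v in data:

After execution: mx = 20
20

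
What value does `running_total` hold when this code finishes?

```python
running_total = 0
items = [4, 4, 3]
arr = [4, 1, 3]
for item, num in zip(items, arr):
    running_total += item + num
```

Let's trace through this code step by step.

Initialize: running_total = 0
Initialize: items = [4, 4, 3]
Initialize: arr = [4, 1, 3]
Entering loop: for item, num in zip(items, arr):

After execution: running_total = 19
19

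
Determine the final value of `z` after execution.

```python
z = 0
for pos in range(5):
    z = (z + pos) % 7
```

Let's trace through this code step by step.

Initialize: z = 0
Entering loop: for pos in range(5):

After execution: z = 3
3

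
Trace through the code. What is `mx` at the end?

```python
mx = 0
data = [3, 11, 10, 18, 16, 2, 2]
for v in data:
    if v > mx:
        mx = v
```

Let's trace through this code step by step.

Initialize: mx = 0
Initialize: data = [3, 11, 10, 18, 16, 2, 2]
Entering loop: for v in data:

After execution: mx = 18
18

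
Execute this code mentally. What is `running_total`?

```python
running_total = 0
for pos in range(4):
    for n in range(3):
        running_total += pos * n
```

Let's trace through this code step by step.

Initialize: running_total = 0
Entering loop: for pos in range(4):

After execution: running_total = 18
18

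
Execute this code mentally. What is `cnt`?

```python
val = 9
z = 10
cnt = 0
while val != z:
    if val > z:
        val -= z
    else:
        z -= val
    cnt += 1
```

Let's trace through this code step by step.

Initialize: val = 9
Initialize: z = 10
Initialize: cnt = 0
Entering loop: while val != z:

After execution: cnt = 9
9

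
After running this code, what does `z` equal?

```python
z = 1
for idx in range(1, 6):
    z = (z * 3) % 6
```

Let's trace through this code step by step.

Initialize: z = 1
Entering loop: for idx in range(1, 6):

After execution: z = 3
3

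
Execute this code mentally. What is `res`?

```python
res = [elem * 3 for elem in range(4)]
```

Let's trace through this code step by step.

Initialize: res = [elem * 3 for elem in range(4)]

After execution: res = [0, 3, 6, 9]
[0, 3, 6, 9]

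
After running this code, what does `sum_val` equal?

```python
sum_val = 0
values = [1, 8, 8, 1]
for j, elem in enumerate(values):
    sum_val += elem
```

Let's trace through this code step by step.

Initialize: sum_val = 0
Initialize: values = [1, 8, 8, 1]
Entering loop: for j, elem in enumerate(values):

After execution: sum_val = 18
18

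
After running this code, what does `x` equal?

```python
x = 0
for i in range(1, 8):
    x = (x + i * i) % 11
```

Let's trace through this code step by step.

Initialize: x = 0
Entering loop: for i in range(1, 8):

After execution: x = 8
8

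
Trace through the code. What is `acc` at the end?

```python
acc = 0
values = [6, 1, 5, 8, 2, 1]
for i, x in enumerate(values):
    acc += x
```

Let's trace through this code step by step.

Initialize: acc = 0
Initialize: values = [6, 1, 5, 8, 2, 1]
Entering loop: for i, x in enumerate(values):

After execution: acc = 23
23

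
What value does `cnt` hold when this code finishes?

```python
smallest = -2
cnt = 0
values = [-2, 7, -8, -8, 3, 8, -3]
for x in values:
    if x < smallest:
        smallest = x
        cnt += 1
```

Let's trace through this code step by step.

Initialize: smallest = -2
Initialize: cnt = 0
Initialize: values = [-2, 7, -8, -8, 3, 8, -3]
Entering loop: for x in values:

After execution: cnt = 1
1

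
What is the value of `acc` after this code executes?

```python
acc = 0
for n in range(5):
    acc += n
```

Let's trace through this code step by step.

Initialize: acc = 0
Entering loop: for n in range(5):

After execution: acc = 10
10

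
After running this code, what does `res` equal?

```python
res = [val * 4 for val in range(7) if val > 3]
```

Let's trace through this code step by step.

Initialize: res = [val * 4 for val in range(7) if val > 3]

After execution: res = [16, 20, 24]
[16, 20, 24]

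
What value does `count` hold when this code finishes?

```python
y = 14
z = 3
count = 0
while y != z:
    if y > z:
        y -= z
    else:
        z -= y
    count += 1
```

Let's trace through this code step by step.

Initialize: y = 14
Initialize: z = 3
Initialize: count = 0
Entering loop: while y != z:

After execution: count = 6
6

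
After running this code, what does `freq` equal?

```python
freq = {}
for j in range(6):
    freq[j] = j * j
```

Let's trace through this code step by step.

Initialize: freq = {}
Entering loop: for j in range(6):

After execution: freq = {0: 0, 1: 1, 2: 4, 3: 9, 4: 16, 5: 25}
{0: 0, 1: 1, 2: 4, 3: 9, 4: 16, 5: 25}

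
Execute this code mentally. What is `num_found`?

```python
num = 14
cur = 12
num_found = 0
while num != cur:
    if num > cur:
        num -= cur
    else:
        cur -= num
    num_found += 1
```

Let's trace through this code step by step.

Initialize: num = 14
Initialize: cur = 12
Initialize: num_found = 0
Entering loop: while num != cur:

After execution: num_found = 6
6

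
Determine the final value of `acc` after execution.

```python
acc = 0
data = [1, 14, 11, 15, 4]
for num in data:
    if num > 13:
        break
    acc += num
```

Let's trace through this code step by step.

Initialize: acc = 0
Initialize: data = [1, 14, 11, 15, 4]
Entering loop: for num in data:

After execution: acc = 1
1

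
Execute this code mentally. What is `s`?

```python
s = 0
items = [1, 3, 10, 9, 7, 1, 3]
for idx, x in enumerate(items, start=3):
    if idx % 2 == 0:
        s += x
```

Let's trace through this code step by step.

Initialize: s = 0
Initialize: items = [1, 3, 10, 9, 7, 1, 3]
Entering loop: for idx, x in enumerate(items, start=3):

After execution: s = 13
13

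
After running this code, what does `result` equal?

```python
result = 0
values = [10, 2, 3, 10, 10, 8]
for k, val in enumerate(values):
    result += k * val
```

Let's trace through this code step by step.

Initialize: result = 0
Initialize: values = [10, 2, 3, 10, 10, 8]
Entering loop: for k, val in enumerate(values):

After execution: result = 118
118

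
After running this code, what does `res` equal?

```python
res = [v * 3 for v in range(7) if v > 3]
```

Let's trace through this code step by step.

Initialize: res = [v * 3 for v in range(7) if v > 3]

After execution: res = [12, 15, 18]
[12, 15, 18]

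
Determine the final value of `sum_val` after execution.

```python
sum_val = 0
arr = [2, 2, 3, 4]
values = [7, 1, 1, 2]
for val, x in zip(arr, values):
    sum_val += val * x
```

Let's trace through this code step by step.

Initialize: sum_val = 0
Initialize: arr = [2, 2, 3, 4]
Initialize: values = [7, 1, 1, 2]
Entering loop: for val, x in zip(arr, values):

After execution: sum_val = 27
27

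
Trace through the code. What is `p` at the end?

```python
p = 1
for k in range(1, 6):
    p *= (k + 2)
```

Let's trace through this code step by step.

Initialize: p = 1
Entering loop: for k in range(1, 6):

After execution: p = 2520
2520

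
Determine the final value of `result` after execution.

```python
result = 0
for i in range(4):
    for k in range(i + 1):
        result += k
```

Let's trace through this code step by step.

Initialize: result = 0
Entering loop: for i in range(4):

After execution: result = 10
10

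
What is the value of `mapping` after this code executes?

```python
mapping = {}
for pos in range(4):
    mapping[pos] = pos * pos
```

Let's trace through this code step by step.

Initialize: mapping = {}
Entering loop: for pos in range(4):

After execution: mapping = {0: 0, 1: 1, 2: 4, 3: 9}
{0: 0, 1: 1, 2: 4, 3: 9}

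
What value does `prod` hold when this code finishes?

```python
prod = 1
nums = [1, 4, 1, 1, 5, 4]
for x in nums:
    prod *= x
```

Let's trace through this code step by step.

Initialize: prod = 1
Initialize: nums = [1, 4, 1, 1, 5, 4]
Entering loop: for x in nums:

After execution: prod = 80
80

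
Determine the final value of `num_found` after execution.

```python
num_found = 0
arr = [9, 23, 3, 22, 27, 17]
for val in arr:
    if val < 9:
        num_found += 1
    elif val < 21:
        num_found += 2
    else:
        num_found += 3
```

Let's trace through this code step by step.

Initialize: num_found = 0
Initialize: arr = [9, 23, 3, 22, 27, 17]
Entering loop: for val in arr:

After execution: num_found = 14
14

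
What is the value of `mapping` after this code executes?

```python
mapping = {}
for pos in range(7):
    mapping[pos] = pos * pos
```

Let's trace through this code step by step.

Initialize: mapping = {}
Entering loop: for pos in range(7):

After execution: mapping = {0: 0, 1: 1, 2: 4, 3: 9, 4: 16, 5: 25, 6: 36}
{0: 0, 1: 1, 2: 4, 3: 9, 4: 16, 5: 25, 6: 36}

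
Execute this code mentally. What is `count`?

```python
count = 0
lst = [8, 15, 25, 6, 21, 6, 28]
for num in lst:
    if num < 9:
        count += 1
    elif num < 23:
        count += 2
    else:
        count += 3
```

Let's trace through this code step by step.

Initialize: count = 0
Initialize: lst = [8, 15, 25, 6, 21, 6, 28]
Entering loop: for num in lst:

After execution: count = 13
13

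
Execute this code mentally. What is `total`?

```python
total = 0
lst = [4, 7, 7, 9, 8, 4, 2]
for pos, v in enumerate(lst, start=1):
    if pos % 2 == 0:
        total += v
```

Let's trace through this code step by step.

Initialize: total = 0
Initialize: lst = [4, 7, 7, 9, 8, 4, 2]
Entering loop: for pos, v in enumerate(lst, start=1):

After execution: total = 20
20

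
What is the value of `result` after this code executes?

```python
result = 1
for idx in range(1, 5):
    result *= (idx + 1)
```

Let's trace through this code step by step.

Initialize: result = 1
Entering loop: for idx in range(1, 5):

After execution: result = 120
120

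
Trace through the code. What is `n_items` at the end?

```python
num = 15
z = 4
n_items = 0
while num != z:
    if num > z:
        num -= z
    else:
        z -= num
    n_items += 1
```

Let's trace through this code step by step.

Initialize: num = 15
Initialize: z = 4
Initialize: n_items = 0
Entering loop: while num != z:

After execution: n_items = 6
6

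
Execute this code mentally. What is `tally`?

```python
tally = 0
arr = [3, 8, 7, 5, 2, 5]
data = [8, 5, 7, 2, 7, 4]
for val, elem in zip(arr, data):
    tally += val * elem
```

Let's trace through this code step by step.

Initialize: tally = 0
Initialize: arr = [3, 8, 7, 5, 2, 5]
Initialize: data = [8, 5, 7, 2, 7, 4]
Entering loop: for val, elem in zip(arr, data):

After execution: tally = 157
157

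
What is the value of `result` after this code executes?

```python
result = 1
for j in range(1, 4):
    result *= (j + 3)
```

Let's trace through this code step by step.

Initialize: result = 1
Entering loop: for j in range(1, 4):

After execution: result = 120
120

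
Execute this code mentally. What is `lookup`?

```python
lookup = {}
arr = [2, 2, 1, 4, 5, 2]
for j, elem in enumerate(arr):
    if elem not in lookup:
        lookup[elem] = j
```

Let's trace through this code step by step.

Initialize: lookup = {}
Initialize: arr = [2, 2, 1, 4, 5, 2]
Entering loop: for j, elem in enumerate(arr):

After execution: lookup = {2: 0, 1: 2, 4: 3, 5: 4}
{2: 0, 1: 2, 4: 3, 5: 4}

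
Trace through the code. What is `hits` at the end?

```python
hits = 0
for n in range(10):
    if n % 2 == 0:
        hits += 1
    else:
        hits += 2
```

Let's trace through this code step by step.

Initialize: hits = 0
Entering loop: for n in range(10):

After execution: hits = 15
15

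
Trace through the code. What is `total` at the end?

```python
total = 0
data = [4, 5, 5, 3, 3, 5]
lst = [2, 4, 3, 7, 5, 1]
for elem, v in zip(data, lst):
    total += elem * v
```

Let's trace through this code step by step.

Initialize: total = 0
Initialize: data = [4, 5, 5, 3, 3, 5]
Initialize: lst = [2, 4, 3, 7, 5, 1]
Entering loop: for elem, v in zip(data, lst):

After execution: total = 84
84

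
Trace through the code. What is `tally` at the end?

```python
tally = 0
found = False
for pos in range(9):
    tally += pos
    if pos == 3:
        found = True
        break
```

Let's trace through this code step by step.

Initialize: tally = 0
Initialize: found = False
Entering loop: for pos in range(9):

After execution: tally = 6
6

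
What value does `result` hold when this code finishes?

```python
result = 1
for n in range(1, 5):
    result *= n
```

Let's trace through this code step by step.

Initialize: result = 1
Entering loop: for n in range(1, 5):

After execution: result = 24
24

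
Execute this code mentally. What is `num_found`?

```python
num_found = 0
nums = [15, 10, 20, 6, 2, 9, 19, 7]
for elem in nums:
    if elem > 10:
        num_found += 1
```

Let's trace through this code step by step.

Initialize: num_found = 0
Initialize: nums = [15, 10, 20, 6, 2, 9, 19, 7]
Entering loop: for elem in nums:

After execution: num_found = 3
3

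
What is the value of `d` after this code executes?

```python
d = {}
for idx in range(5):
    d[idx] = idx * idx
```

Let's trace through this code step by step.

Initialize: d = {}
Entering loop: for idx in range(5):

After execution: d = {0: 0, 1: 1, 2: 4, 3: 9, 4: 16}
{0: 0, 1: 1, 2: 4, 3: 9, 4: 16}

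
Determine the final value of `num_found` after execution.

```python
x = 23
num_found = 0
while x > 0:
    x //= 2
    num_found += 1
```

Let's trace through this code step by step.

Initialize: x = 23
Initialize: num_found = 0
Entering loop: while x > 0:

After execution: num_found = 5
5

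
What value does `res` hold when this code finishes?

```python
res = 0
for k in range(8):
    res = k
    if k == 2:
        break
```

Let's trace through this code step by step.

Initialize: res = 0
Entering loop: for k in range(8):

After execution: res = 2
2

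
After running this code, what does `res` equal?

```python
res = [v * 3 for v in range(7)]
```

Let's trace through this code step by step.

Initialize: res = [v * 3 for v in range(7)]

After execution: res = [0, 3, 6, 9, 12, 15, 18]
[0, 3, 6, 9, 12, 15, 18]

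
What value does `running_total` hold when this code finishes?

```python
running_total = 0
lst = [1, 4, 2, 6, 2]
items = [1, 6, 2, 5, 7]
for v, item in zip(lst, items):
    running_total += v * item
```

Let's trace through this code step by step.

Initialize: running_total = 0
Initialize: lst = [1, 4, 2, 6, 2]
Initialize: items = [1, 6, 2, 5, 7]
Entering loop: for v, item in zip(lst, items):

After execution: running_total = 73
73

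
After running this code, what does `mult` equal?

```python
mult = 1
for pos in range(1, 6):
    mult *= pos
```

Let's trace through this code step by step.

Initialize: mult = 1
Entering loop: for pos in range(1, 6):

After execution: mult = 120
120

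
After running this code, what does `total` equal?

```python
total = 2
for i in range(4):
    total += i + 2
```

Let's trace through this code step by step.

Initialize: total = 2
Entering loop: for i in range(4):

After execution: total = 16
16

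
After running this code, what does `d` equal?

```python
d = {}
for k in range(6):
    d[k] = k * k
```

Let's trace through this code step by step.

Initialize: d = {}
Entering loop: for k in range(6):

After execution: d = {0: 0, 1: 1, 2: 4, 3: 9, 4: 16, 5: 25}
{0: 0, 1: 1, 2: 4, 3: 9, 4: 16, 5: 25}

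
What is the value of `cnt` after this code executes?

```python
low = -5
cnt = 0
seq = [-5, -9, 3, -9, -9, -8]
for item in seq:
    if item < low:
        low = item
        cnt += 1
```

Let's trace through this code step by step.

Initialize: low = -5
Initialize: cnt = 0
Initialize: seq = [-5, -9, 3, -9, -9, -8]
Entering loop: for item in seq:

After execution: cnt = 1
1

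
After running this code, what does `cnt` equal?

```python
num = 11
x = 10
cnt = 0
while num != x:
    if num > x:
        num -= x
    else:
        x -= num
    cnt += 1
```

Let's trace through this code step by step.

Initialize: num = 11
Initialize: x = 10
Initialize: cnt = 0
Entering loop: while num != x:

After execution: cnt = 10
10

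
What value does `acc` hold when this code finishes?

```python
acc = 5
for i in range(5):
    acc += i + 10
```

Let's trace through this code step by step.

Initialize: acc = 5
Entering loop: for i in range(5):

After execution: acc = 65
65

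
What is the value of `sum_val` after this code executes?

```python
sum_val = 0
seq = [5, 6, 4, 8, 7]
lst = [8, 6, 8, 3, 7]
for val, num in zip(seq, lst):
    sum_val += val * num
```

Let's trace through this code step by step.

Initialize: sum_val = 0
Initialize: seq = [5, 6, 4, 8, 7]
Initialize: lst = [8, 6, 8, 3, 7]
Entering loop: for val, num in zip(seq, lst):

After execution: sum_val = 181
181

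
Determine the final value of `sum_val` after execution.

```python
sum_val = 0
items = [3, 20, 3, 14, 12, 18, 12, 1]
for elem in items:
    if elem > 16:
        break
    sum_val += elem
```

Let's trace through this code step by step.

Initialize: sum_val = 0
Initialize: items = [3, 20, 3, 14, 12, 18, 12, 1]
Entering loop: for elem in items:

After execution: sum_val = 3
3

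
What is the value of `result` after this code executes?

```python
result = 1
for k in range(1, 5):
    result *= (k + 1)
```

Let's trace through this code step by step.

Initialize: result = 1
Entering loop: for k in range(1, 5):

After execution: result = 120
120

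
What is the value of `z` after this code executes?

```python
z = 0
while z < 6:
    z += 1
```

Let's trace through this code step by step.

Initialize: z = 0
Entering loop: while z < 6:

After execution: z = 6
6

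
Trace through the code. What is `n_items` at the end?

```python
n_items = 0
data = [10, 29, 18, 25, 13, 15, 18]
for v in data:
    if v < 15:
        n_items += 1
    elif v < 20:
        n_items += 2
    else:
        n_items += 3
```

Let's trace through this code step by step.

Initialize: n_items = 0
Initialize: data = [10, 29, 18, 25, 13, 15, 18]
Entering loop: for v in data:

After execution: n_items = 14
14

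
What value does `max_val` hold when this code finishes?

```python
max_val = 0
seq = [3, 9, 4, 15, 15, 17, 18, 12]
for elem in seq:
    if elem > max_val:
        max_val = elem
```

Let's trace through this code step by step.

Initialize: max_val = 0
Initialize: seq = [3, 9, 4, 15, 15, 17, 18, 12]
Entering loop: for elem in seq:

After execution: max_val = 18
18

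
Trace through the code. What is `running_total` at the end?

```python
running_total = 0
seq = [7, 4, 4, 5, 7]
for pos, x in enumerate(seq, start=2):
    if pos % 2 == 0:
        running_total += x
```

Let's trace through this code step by step.

Initialize: running_total = 0
Initialize: seq = [7, 4, 4, 5, 7]
Entering loop: for pos, x in enumerate(seq, start=2):

After execution: running_total = 18
18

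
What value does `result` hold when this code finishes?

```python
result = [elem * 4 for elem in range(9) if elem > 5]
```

Let's trace through this code step by step.

Initialize: result = [elem * 4 for elem in range(9) if elem > 5]

After execution: result = [24, 28, 32]
[24, 28, 32]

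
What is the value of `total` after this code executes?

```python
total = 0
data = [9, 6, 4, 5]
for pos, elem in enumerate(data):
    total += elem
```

Let's trace through this code step by step.

Initialize: total = 0
Initialize: data = [9, 6, 4, 5]
Entering loop: for pos, elem in enumerate(data):

After execution: total = 24
24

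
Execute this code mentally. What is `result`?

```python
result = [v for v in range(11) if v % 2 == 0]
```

Let's trace through this code step by step.

Initialize: result = [v for v in range(11) if v % 2 == 0]

After execution: result = [0, 2, 4, 6, 8, 10]
[0, 2, 4, 6, 8, 10]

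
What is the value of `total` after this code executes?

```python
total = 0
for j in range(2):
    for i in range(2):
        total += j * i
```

Let's trace through this code step by step.

Initialize: total = 0
Entering loop: for j in range(2):

After execution: total = 1
1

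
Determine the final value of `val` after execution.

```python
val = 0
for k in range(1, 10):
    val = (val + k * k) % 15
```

Let's trace through this code step by step.

Initialize: val = 0
Entering loop: for k in range(1, 10):

After execution: val = 0
0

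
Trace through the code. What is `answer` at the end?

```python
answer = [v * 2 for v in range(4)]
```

Let's trace through this code step by step.

Initialize: answer = [v * 2 for v in range(4)]

After execution: answer = [0, 2, 4, 6]
[0, 2, 4, 6]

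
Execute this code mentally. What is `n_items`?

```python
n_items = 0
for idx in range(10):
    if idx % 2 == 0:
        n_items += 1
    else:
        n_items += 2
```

Let's trace through this code step by step.

Initialize: n_items = 0
Entering loop: for idx in range(10):

After execution: n_items = 15
15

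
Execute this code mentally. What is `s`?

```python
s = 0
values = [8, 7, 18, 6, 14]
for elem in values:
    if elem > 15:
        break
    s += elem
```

Let's trace through this code step by step.

Initialize: s = 0
Initialize: values = [8, 7, 18, 6, 14]
Entering loop: for elem in values:

After execution: s = 15
15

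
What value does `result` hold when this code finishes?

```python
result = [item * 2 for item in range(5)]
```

Let's trace through this code step by step.

Initialize: result = [item * 2 for item in range(5)]

After execution: result = [0, 2, 4, 6, 8]
[0, 2, 4, 6, 8]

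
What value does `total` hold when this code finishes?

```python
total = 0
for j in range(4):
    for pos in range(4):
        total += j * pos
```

Let's trace through this code step by step.

Initialize: total = 0
Entering loop: for j in range(4):

After execution: total = 36
36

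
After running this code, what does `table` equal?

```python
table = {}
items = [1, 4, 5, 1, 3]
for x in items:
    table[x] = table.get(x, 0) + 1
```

Let's trace through this code step by step.

Initialize: table = {}
Initialize: items = [1, 4, 5, 1, 3]
Entering loop: for x in items:

After execution: table = {1: 2, 4: 1, 5: 1, 3: 1}
{1: 2, 4: 1, 5: 1, 3: 1}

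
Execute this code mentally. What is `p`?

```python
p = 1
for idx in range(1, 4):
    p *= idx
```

Let's trace through this code step by step.

Initialize: p = 1
Entering loop: for idx in range(1, 4):

After execution: p = 6
6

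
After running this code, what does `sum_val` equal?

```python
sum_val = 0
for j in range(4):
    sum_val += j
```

Let's trace through this code step by step.

Initialize: sum_val = 0
Entering loop: for j in range(4):

After execution: sum_val = 6
6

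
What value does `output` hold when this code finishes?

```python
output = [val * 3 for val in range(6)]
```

Let's trace through this code step by step.

Initialize: output = [val * 3 for val in range(6)]

After execution: output = [0, 3, 6, 9, 12, 15]
[0, 3, 6, 9, 12, 15]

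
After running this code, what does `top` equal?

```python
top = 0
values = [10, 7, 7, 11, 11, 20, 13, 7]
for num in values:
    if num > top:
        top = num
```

Let's trace through this code step by step.

Initialize: top = 0
Initialize: values = [10, 7, 7, 11, 11, 20, 13, 7]
Entering loop: for num in values:

After execution: top = 20
20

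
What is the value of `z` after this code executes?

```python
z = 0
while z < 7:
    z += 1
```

Let's trace through this code step by step.

Initialize: z = 0
Entering loop: while z < 7:

After execution: z = 7
7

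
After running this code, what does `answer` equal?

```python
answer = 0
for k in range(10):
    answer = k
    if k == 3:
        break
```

Let's trace through this code step by step.

Initialize: answer = 0
Entering loop: for k in range(10):

After execution: answer = 3
3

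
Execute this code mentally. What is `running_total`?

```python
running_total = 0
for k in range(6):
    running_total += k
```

Let's trace through this code step by step.

Initialize: running_total = 0
Entering loop: for k in range(6):

After execution: running_total = 15
15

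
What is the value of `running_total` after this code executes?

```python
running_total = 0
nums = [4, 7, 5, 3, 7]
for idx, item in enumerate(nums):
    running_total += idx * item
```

Let's trace through this code step by step.

Initialize: running_total = 0
Initialize: nums = [4, 7, 5, 3, 7]
Entering loop: for idx, item in enumerate(nums):

After execution: running_total = 54
54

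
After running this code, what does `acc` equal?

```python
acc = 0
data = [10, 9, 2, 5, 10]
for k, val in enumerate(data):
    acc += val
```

Let's trace through this code step by step.

Initialize: acc = 0
Initialize: data = [10, 9, 2, 5, 10]
Entering loop: for k, val in enumerate(data):

After execution: acc = 36
36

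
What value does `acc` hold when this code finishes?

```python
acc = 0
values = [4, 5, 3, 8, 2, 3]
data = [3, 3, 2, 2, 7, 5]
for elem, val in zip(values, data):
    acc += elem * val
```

Let's trace through this code step by step.

Initialize: acc = 0
Initialize: values = [4, 5, 3, 8, 2, 3]
Initialize: data = [3, 3, 2, 2, 7, 5]
Entering loop: for elem, val in zip(values, data):

After execution: acc = 78
78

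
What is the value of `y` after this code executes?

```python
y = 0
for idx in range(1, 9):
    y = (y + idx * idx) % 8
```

Let's trace through this code step by step.

Initialize: y = 0
Entering loop: for idx in range(1, 9):

After execution: y = 4
4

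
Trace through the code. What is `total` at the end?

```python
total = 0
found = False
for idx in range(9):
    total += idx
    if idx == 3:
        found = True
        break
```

Let's trace through this code step by step.

Initialize: total = 0
Initialize: found = False
Entering loop: for idx in range(9):

After execution: total = 6
6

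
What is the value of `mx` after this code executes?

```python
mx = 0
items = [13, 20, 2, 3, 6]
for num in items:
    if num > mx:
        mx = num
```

Let's trace through this code step by step.

Initialize: mx = 0
Initialize: items = [13, 20, 2, 3, 6]
Entering loop: for num in items:

After execution: mx = 20
20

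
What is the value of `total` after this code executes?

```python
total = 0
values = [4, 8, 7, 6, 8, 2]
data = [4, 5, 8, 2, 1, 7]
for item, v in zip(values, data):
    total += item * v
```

Let's trace through this code step by step.

Initialize: total = 0
Initialize: values = [4, 8, 7, 6, 8, 2]
Initialize: data = [4, 5, 8, 2, 1, 7]
Entering loop: for item, v in zip(values, data):

After execution: total = 146
146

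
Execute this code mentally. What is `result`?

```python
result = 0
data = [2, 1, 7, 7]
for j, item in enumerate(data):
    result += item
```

Let's trace through this code step by step.

Initialize: result = 0
Initialize: data = [2, 1, 7, 7]
Entering loop: for j, item in enumerate(data):

After execution: result = 17
17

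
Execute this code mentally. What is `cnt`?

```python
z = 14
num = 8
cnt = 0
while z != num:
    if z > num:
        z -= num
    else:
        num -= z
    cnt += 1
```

Let's trace through this code step by step.

Initialize: z = 14
Initialize: num = 8
Initialize: cnt = 0
Entering loop: while z != num:

After execution: cnt = 4
4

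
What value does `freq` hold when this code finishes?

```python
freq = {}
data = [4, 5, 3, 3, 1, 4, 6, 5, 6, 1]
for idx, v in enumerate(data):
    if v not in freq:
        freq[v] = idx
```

Let's trace through this code step by step.

Initialize: freq = {}
Initialize: data = [4, 5, 3, 3, 1, 4, 6, 5, 6, 1]
Entering loop: for idx, v in enumerate(data):

After execution: freq = {4: 0, 5: 1, 3: 2, 1: 4, 6: 6}
{4: 0, 5: 1, 3: 2, 1: 4, 6: 6}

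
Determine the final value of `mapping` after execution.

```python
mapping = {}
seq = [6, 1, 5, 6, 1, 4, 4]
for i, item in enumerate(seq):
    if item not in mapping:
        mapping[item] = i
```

Let's trace through this code step by step.

Initialize: mapping = {}
Initialize: seq = [6, 1, 5, 6, 1, 4, 4]
Entering loop: for i, item in enumerate(seq):

After execution: mapping = {6: 0, 1: 1, 5: 2, 4: 5}
{6: 0, 1: 1, 5: 2, 4: 5}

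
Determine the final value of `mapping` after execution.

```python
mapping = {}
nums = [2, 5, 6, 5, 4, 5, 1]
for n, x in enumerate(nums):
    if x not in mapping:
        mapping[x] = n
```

Let's trace through this code step by step.

Initialize: mapping = {}
Initialize: nums = [2, 5, 6, 5, 4, 5, 1]
Entering loop: for n, x in enumerate(nums):

After execution: mapping = {2: 0, 5: 1, 6: 2, 4: 4, 1: 6}
{2: 0, 5: 1, 6: 2, 4: 4, 1: 6}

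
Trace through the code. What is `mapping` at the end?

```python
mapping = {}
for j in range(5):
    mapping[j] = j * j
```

Let's trace through this code step by step.

Initialize: mapping = {}
Entering loop: for j in range(5):

After execution: mapping = {0: 0, 1: 1, 2: 4, 3: 9, 4: 16}
{0: 0, 1: 1, 2: 4, 3: 9, 4: 16}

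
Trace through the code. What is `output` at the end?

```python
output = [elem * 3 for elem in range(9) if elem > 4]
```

Let's trace through this code step by step.

Initialize: output = [elem * 3 for elem in range(9) if elem > 4]

After execution: output = [15, 18, 21, 24]
[15, 18, 21, 24]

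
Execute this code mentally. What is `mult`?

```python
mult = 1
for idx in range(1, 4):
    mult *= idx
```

Let's trace through this code step by step.

Initialize: mult = 1
Entering loop: for idx in range(1, 4):

After execution: mult = 6
6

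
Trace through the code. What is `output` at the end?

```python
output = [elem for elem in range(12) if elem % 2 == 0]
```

Let's trace through this code step by step.

Initialize: output = [elem for elem in range(12) if elem % 2 == 0]

After execution: output = [0, 2, 4, 6, 8, 10]
[0, 2, 4, 6, 8, 10]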